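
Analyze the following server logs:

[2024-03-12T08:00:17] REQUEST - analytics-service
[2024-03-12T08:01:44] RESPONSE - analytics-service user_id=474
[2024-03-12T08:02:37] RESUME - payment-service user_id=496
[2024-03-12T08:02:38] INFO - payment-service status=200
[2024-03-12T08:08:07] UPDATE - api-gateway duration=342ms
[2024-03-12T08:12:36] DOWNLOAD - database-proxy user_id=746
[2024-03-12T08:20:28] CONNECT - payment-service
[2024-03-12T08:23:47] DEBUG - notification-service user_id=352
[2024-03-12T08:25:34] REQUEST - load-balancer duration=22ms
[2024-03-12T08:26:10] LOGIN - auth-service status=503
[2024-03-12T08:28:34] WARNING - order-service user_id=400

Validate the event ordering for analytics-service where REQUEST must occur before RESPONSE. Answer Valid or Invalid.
Valid

To validate ordering:

1. Required order: REQUEST → RESPONSE
2. Rule: REQUEST must occur before RESPONSE
3. Check actual order of events for analytics-service
4. Result: Valid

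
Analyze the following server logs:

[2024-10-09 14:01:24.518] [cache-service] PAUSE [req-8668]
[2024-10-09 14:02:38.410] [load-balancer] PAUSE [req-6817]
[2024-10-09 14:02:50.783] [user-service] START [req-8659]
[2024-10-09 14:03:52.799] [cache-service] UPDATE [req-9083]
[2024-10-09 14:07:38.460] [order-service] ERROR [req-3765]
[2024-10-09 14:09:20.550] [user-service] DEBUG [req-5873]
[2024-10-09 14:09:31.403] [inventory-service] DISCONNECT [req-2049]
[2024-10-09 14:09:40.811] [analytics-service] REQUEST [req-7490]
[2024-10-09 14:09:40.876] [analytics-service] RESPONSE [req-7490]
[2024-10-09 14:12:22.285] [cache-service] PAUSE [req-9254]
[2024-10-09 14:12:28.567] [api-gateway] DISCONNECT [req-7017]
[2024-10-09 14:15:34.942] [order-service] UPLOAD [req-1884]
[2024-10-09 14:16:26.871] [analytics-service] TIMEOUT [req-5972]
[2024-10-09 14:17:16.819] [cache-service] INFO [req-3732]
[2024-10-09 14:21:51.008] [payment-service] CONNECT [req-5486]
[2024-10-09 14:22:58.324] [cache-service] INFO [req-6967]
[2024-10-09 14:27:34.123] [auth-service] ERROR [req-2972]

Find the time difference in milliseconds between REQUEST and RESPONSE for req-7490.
65

To calculate latency:

1. Find REQUEST with id req-7490: 2024-10-09 14:09:40.811
2. Find RESPONSE with id req-7490: 2024-10-09 14:09:40.876
3. Latency: 2024-10-09 14:09:40.876 - 2024-10-09 14:09:40.811 = 65ms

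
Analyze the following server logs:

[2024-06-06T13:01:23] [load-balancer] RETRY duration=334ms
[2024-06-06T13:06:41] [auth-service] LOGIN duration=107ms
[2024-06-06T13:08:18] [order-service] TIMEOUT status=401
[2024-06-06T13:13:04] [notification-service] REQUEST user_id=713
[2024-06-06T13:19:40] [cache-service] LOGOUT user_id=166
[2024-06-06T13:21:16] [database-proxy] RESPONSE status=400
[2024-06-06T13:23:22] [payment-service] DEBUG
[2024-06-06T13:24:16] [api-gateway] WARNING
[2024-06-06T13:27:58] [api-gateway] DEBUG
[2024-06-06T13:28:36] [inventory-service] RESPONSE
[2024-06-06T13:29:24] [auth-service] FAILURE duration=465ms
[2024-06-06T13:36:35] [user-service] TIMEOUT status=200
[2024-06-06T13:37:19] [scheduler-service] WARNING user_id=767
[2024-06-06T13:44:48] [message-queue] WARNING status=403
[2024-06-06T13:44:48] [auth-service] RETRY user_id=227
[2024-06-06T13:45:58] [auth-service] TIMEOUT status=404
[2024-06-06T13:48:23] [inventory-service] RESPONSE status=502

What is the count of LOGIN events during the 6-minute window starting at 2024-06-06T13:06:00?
1

To count events in the time window:

1. Window boundaries: 2024-06-06T13:06:00 to 2024-06-06T13:12:00
2. Filter for LOGIN events within this window
3. Count matching events: 1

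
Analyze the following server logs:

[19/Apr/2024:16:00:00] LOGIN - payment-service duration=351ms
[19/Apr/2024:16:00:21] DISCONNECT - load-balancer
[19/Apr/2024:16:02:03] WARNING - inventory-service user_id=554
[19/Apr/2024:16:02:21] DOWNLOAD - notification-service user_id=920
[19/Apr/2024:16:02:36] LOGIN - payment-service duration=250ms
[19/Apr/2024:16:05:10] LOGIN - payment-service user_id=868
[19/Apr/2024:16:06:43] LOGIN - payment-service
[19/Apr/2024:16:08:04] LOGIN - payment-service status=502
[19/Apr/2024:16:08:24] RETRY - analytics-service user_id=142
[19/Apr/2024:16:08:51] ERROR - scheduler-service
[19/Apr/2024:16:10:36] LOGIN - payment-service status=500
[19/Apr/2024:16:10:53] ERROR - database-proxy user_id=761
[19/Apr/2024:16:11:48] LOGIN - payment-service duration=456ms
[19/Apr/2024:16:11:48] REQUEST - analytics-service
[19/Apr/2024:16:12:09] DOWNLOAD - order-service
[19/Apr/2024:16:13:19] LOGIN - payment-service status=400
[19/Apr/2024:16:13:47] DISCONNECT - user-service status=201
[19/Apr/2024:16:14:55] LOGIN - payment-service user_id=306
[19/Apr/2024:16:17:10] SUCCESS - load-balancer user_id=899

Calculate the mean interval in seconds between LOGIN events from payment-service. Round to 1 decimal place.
111.9

To calculate average interval:

1. Find all LOGIN events for payment-service in order
2. Calculate time gaps between consecutive events
3. Compute mean of gaps: 895 / 8 = 111.9 seconds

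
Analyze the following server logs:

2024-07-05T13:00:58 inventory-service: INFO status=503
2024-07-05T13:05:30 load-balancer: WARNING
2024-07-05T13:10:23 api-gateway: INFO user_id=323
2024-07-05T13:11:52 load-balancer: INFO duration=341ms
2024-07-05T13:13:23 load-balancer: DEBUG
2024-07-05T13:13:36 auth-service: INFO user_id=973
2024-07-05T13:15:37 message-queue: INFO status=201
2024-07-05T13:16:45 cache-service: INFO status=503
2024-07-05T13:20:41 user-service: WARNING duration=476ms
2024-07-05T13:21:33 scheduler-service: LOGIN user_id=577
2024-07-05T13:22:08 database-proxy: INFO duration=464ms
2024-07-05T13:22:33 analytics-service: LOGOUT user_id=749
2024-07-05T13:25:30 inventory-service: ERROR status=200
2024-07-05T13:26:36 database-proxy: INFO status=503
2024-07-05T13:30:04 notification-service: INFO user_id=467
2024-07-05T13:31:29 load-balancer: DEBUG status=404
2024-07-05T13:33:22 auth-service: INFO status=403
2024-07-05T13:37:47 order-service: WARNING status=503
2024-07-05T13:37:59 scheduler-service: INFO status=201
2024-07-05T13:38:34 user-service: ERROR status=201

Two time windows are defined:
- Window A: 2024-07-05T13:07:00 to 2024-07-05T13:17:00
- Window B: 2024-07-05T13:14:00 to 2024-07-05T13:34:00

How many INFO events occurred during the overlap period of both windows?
2

To find overlap events:

1. Window A: 2024-07-05T13:07:00 to 2024-07-05T13:17:00
2. Window B: 2024-07-05T13:14:00 to 2024-07-05T13:34:00
3. Overlap period: 2024-07-05T13:14:00 to 2024-07-05T13:17:00
4. Count INFO events in overlap: 2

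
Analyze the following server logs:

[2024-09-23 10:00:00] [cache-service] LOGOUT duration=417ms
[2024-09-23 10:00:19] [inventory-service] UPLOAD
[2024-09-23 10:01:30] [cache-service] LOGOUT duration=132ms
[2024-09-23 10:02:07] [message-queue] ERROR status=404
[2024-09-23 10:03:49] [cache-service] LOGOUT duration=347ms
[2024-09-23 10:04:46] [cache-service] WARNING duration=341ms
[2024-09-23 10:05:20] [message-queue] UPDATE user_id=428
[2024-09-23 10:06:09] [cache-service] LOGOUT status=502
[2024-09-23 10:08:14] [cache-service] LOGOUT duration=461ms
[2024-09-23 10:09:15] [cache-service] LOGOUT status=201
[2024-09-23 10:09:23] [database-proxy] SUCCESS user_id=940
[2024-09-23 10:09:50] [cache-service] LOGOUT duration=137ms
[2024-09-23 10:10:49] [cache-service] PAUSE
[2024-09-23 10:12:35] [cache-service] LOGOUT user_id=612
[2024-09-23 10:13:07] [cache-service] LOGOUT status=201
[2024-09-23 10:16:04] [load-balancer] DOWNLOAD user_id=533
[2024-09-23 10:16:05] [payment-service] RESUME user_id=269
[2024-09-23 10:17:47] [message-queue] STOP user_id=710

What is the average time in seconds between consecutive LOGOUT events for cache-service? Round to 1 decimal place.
98.4

To calculate average interval:

1. Find all LOGOUT events for cache-service in order
2. Calculate time gaps between consecutive events
3. Compute mean of gaps: 787 / 8 = 98.4 seconds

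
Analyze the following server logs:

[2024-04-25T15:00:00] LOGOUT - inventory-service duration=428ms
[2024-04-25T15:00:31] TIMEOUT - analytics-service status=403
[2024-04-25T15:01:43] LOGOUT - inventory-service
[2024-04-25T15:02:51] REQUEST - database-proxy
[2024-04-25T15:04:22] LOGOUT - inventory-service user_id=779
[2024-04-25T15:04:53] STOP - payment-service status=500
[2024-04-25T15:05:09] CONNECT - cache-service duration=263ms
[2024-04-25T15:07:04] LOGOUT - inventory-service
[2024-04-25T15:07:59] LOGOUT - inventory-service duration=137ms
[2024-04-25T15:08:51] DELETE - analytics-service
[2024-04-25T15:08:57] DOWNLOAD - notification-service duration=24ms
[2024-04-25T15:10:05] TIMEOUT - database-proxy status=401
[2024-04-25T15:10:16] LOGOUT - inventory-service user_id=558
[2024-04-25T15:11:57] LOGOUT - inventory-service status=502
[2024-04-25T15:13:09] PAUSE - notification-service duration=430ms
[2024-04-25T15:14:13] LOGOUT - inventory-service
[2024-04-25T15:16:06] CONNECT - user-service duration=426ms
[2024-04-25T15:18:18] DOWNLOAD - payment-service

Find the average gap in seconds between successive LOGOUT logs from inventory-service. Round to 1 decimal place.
121.9

To calculate average interval:

1. Find all LOGOUT events for inventory-service in order
2. Calculate time gaps between consecutive events
3. Compute mean of gaps: 853 / 7 = 121.9 seconds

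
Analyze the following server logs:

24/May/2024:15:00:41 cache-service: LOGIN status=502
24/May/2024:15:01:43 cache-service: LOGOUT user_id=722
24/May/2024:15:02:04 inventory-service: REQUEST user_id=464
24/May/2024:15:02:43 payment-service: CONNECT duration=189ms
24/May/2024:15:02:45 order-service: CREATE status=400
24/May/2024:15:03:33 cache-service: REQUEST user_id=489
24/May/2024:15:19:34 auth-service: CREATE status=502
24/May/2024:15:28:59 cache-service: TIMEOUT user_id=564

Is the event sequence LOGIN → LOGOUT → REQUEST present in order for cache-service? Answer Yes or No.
Yes

To verify sequence order:

1. Find all events in sequence LOGIN → LOGOUT → REQUEST for cache-service
2. Extract their timestamps
3. Check if timestamps are in ascending order
4. Result: Yes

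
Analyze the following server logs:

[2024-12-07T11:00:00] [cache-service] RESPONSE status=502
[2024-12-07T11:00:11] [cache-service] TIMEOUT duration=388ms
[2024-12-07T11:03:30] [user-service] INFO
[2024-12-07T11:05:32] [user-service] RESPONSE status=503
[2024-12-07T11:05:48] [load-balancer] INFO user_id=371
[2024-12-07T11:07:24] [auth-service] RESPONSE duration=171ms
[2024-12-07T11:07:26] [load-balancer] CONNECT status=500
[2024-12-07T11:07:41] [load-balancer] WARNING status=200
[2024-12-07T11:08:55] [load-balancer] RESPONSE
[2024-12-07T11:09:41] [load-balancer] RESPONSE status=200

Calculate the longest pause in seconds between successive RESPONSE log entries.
332

To find the longest gap:

1. Extract all RESPONSE events in chronological order
2. Calculate time differences between consecutive events
3. Find the maximum difference
4. Longest gap: 332 seconds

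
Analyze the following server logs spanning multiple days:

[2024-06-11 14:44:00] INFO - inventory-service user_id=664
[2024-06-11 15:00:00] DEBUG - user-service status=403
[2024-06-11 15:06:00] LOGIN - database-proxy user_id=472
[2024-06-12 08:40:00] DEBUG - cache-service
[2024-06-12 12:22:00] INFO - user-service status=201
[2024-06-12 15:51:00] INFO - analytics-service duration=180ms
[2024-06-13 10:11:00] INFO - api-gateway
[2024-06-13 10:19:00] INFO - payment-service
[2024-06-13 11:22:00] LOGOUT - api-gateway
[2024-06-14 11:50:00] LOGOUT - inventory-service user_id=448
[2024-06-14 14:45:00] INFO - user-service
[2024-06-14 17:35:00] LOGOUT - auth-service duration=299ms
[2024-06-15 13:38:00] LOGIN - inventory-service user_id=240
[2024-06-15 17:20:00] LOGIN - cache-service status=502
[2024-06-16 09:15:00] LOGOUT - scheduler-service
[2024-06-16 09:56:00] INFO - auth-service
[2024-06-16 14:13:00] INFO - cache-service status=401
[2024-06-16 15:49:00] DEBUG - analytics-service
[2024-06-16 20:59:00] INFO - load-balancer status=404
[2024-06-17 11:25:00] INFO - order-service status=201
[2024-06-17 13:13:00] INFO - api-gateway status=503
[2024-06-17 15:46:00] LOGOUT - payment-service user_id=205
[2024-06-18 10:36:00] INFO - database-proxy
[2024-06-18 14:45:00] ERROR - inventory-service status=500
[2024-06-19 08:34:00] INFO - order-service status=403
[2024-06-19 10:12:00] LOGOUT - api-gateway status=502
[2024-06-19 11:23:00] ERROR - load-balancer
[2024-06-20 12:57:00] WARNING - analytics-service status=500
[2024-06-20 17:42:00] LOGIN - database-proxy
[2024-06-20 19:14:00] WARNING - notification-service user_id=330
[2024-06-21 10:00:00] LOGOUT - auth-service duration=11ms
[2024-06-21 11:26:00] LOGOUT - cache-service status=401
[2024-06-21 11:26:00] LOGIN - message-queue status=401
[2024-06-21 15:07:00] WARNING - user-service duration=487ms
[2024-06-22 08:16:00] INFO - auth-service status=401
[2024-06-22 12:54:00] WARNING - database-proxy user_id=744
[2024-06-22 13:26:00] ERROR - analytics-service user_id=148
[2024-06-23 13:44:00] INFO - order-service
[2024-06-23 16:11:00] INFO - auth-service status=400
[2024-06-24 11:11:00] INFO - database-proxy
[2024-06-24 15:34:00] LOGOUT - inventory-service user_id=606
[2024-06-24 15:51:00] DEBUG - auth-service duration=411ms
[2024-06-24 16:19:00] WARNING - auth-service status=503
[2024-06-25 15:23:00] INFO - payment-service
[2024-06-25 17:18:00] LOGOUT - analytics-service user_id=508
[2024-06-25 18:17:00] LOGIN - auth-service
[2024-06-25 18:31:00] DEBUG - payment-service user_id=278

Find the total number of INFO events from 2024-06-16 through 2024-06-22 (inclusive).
8

To filter by date range:

1. Date range: 2024-06-16 through 2024-06-22, both dates inclusive
2. Filter for INFO events whose date falls in this range
3. Count matching events: 8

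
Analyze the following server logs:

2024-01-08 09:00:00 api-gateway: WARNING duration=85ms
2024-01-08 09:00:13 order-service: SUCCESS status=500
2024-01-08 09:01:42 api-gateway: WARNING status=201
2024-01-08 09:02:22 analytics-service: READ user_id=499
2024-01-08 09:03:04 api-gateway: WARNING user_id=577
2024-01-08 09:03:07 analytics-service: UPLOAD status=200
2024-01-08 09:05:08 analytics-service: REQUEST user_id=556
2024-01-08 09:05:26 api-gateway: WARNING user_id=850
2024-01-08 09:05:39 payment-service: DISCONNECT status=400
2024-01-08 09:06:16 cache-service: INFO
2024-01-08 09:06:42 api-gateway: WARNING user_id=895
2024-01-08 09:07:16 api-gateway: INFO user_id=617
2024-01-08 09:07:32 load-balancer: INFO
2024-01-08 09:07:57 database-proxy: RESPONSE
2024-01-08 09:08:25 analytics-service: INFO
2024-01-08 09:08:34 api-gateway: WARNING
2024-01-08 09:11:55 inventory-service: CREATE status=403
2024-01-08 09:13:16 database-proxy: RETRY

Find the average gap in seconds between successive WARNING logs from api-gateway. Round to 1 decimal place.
102.8

To calculate average interval:

1. Find all WARNING events for api-gateway in order
2. Calculate time gaps between consecutive events
3. Compute mean of gaps: 514 / 5 = 102.8 seconds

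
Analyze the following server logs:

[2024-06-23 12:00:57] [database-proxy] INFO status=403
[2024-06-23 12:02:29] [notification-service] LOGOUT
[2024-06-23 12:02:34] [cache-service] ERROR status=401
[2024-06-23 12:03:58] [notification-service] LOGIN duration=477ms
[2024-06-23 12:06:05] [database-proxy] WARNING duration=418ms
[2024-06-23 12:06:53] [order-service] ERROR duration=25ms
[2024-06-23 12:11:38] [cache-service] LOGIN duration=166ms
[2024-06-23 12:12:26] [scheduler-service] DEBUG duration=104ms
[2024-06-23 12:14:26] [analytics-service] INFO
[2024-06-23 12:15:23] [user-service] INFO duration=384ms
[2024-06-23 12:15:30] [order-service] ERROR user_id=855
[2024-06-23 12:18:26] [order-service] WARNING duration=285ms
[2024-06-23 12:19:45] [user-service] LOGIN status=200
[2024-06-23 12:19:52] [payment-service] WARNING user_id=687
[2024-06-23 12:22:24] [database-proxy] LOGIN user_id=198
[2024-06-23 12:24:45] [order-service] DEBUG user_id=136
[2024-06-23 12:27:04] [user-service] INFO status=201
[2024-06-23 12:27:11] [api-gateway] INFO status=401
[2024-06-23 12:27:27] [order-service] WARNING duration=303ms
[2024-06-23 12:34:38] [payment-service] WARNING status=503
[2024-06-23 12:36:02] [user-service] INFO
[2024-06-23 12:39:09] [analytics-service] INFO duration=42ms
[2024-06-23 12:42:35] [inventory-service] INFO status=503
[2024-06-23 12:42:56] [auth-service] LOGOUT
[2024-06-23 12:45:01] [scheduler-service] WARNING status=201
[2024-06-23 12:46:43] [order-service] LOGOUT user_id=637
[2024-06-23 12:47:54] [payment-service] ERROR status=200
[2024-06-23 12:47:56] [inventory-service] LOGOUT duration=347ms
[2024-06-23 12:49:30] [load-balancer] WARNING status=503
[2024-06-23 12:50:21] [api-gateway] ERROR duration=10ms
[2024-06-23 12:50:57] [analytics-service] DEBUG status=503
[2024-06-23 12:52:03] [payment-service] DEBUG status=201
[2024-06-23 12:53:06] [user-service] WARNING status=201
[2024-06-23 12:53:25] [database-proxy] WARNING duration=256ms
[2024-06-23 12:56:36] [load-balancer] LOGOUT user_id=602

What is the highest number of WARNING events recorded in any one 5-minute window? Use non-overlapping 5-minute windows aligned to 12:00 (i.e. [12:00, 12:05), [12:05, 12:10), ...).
2

To find the burst window:

1. Divide the log period into non-overlapping 5-minute windows starting at 12:00
2. Count WARNING events in each window
3. Find the window with maximum count
4. Maximum events in a window: 2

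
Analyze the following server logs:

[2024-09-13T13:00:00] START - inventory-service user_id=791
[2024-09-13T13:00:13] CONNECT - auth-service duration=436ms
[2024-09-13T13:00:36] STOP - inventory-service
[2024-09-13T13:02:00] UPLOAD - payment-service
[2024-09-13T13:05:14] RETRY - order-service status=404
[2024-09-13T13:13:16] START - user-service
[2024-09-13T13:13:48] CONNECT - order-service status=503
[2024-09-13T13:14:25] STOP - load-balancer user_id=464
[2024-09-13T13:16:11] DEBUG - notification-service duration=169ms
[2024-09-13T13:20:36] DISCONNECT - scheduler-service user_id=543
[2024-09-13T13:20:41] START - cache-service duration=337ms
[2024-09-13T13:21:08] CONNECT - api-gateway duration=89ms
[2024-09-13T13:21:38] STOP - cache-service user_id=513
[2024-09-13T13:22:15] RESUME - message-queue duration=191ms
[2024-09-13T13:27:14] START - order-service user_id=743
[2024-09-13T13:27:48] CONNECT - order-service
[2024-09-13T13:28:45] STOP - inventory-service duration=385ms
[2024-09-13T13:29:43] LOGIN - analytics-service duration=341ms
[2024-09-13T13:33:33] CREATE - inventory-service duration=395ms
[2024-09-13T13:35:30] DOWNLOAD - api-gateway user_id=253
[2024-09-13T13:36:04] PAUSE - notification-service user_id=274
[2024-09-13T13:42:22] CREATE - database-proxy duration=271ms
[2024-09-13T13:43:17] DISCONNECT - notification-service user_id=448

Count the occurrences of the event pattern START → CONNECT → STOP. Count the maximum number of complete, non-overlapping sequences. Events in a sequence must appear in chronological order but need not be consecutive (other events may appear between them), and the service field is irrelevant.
4

To count sequences:

1. Look for pattern: START → CONNECT → STOP
2. Greedily scan the log in chronological order, matching each sequence element in turn (ignoring service)
3. Each time the full pattern completes, increment the count and restart matching from the next event
4. Complete non-overlapping sequences found: 4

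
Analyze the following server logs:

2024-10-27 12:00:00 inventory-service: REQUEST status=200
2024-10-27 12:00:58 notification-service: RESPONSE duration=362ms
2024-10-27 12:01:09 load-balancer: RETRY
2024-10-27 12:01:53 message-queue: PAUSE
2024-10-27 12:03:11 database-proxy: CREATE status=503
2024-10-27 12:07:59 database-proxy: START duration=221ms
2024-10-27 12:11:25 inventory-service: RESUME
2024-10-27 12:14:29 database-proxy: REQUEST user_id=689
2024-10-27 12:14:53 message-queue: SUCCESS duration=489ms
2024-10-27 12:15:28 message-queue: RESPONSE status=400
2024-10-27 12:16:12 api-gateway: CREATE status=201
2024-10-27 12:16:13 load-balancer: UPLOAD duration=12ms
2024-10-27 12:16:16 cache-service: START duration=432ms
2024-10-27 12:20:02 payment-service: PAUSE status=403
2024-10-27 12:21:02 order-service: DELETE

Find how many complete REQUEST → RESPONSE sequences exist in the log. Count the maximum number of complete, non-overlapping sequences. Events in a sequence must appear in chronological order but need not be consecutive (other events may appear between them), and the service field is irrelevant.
2

To count sequences:

1. Look for pattern: REQUEST → RESPONSE
2. Greedily scan the log in chronological order, matching each sequence element in turn (ignoring service)
3. Each time the full pattern completes, increment the count and restart matching from the next event
4. Complete non-overlapping sequences found: 2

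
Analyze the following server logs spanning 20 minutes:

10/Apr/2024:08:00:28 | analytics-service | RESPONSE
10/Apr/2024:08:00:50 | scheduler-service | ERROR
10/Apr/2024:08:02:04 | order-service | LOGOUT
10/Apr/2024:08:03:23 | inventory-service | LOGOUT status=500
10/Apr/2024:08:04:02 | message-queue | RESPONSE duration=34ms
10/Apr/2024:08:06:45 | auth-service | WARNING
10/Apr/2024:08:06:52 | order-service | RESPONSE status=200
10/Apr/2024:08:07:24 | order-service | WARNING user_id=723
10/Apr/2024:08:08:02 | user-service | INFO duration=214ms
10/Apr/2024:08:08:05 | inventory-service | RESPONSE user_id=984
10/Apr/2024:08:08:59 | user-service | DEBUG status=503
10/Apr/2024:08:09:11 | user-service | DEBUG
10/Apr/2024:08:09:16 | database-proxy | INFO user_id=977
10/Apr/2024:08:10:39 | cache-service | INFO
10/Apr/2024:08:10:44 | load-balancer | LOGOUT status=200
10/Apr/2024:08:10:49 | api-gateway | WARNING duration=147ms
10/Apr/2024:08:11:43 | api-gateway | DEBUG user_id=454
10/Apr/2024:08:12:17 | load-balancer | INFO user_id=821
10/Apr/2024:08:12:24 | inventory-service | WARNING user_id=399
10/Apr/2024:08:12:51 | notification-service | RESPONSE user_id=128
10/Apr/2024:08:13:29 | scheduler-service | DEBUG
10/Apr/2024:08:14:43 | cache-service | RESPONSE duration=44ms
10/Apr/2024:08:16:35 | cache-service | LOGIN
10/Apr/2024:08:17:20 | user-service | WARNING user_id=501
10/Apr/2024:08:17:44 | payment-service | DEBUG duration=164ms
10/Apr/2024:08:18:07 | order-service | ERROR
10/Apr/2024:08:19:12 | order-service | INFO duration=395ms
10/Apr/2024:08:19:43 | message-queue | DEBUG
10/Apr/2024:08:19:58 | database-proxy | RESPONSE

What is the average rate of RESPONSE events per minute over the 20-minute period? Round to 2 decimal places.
0.35

To calculate the rate:

1. Count total RESPONSE events: 7
2. Total time period: 20 minutes
3. Rate = 7 / 20 = 0.35 events per minute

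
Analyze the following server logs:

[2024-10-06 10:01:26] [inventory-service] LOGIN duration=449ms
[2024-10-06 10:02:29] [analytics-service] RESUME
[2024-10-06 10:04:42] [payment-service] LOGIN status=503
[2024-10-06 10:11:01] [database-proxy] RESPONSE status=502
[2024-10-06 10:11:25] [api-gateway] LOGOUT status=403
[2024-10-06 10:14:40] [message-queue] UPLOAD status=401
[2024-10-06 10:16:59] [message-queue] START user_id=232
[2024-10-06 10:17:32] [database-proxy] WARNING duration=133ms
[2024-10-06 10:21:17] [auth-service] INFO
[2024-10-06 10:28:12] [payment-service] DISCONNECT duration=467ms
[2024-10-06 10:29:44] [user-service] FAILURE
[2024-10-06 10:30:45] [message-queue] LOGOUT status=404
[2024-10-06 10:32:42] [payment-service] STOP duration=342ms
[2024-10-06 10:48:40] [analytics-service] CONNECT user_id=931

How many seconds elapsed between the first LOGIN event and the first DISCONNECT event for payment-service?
1410

To find the time between events:

1. Locate the first LOGIN event for payment-service: 2024-10-06 10:04:42
2. Locate the first DISCONNECT event for payment-service: 2024-10-06 10:28:12
3. Calculate the difference: 2024-10-06 10:28:12 - 2024-10-06 10:04:42 = 1410 seconds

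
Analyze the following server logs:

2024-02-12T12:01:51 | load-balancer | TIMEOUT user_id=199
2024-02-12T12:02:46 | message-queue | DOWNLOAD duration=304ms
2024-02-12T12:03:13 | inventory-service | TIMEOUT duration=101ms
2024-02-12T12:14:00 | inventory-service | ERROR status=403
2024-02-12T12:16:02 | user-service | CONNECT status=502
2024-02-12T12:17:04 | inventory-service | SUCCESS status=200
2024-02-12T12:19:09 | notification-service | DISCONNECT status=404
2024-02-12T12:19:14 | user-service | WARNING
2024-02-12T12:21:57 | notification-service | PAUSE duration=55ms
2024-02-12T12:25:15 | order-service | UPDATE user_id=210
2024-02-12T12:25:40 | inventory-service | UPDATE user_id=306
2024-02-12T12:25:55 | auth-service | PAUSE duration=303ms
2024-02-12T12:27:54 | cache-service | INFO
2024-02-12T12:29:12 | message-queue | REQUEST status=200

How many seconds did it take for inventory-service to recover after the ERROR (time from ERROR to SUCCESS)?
184

To calculate recovery time:

1. Find ERROR event for inventory-service: 2024-02-12T12:14:00
2. Find next SUCCESS event for inventory-service: 2024-02-12T12:17:04
3. Recovery time: 2024-02-12T12:17:04 - 2024-02-12T12:14:00 = 184 seconds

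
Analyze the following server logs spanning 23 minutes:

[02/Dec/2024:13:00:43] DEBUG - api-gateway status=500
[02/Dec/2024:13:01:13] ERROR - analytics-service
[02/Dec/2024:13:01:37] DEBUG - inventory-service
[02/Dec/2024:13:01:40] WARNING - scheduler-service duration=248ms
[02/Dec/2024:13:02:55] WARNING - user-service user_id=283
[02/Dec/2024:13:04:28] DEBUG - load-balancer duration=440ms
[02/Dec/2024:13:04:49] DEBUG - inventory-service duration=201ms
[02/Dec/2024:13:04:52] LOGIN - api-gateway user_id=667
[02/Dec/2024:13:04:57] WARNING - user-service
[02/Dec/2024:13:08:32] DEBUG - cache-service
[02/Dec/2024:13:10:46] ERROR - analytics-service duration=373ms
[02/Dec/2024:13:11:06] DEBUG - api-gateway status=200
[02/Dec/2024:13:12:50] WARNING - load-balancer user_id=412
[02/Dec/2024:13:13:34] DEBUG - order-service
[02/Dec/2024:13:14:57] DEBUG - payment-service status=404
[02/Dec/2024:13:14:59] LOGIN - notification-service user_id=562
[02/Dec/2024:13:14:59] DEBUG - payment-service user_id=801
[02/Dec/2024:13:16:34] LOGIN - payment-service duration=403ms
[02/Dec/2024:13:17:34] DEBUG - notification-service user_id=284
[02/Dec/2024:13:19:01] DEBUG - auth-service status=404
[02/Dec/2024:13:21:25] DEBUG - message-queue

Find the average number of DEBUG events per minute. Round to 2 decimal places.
0.52

To calculate the rate:

1. Count total DEBUG events: 12
2. Total time period: 23 minutes
3. Rate = 12 / 23 = 0.52 events per minute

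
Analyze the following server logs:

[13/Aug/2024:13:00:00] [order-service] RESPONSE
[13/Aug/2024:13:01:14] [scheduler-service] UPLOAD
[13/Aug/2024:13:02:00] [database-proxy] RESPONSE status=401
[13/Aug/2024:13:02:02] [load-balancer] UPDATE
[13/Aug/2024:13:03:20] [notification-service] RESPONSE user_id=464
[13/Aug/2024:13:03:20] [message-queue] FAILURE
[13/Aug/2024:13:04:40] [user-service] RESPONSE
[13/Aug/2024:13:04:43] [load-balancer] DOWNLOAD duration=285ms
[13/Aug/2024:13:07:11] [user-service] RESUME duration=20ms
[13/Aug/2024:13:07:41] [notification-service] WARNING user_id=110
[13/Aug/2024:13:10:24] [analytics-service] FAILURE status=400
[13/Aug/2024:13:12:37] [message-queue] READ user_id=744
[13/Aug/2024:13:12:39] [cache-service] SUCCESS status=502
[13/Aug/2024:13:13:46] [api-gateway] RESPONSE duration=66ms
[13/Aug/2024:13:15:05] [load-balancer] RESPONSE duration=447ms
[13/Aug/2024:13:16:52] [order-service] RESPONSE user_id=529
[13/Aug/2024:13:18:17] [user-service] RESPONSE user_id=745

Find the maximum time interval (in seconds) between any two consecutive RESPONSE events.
546

To find the longest gap:

1. Extract all RESPONSE events in chronological order
2. Calculate time differences between consecutive events
3. Find the maximum difference
4. Longest gap: 546 seconds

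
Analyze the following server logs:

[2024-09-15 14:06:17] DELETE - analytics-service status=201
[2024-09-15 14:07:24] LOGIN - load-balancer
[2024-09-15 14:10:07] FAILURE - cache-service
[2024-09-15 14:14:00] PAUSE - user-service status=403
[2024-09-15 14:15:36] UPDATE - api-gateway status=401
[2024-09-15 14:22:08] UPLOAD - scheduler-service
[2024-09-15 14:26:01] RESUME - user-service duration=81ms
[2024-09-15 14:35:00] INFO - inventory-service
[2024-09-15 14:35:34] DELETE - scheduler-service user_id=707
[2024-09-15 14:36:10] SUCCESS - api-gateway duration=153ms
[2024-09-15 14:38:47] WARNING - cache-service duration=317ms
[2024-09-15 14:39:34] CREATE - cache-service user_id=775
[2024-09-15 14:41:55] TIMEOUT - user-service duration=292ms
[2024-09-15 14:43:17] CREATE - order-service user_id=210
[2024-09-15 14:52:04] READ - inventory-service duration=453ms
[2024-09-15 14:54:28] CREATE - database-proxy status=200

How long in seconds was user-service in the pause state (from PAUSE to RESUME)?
721

To calculate state duration:

1. Find PAUSE event for user-service: 2024-09-15 14:14:00
2. Find RESUME event for user-service: 2024-09-15 14:26:01
3. Calculate duration: 2024-09-15 14:26:01 - 2024-09-15 14:14:00 = 721 seconds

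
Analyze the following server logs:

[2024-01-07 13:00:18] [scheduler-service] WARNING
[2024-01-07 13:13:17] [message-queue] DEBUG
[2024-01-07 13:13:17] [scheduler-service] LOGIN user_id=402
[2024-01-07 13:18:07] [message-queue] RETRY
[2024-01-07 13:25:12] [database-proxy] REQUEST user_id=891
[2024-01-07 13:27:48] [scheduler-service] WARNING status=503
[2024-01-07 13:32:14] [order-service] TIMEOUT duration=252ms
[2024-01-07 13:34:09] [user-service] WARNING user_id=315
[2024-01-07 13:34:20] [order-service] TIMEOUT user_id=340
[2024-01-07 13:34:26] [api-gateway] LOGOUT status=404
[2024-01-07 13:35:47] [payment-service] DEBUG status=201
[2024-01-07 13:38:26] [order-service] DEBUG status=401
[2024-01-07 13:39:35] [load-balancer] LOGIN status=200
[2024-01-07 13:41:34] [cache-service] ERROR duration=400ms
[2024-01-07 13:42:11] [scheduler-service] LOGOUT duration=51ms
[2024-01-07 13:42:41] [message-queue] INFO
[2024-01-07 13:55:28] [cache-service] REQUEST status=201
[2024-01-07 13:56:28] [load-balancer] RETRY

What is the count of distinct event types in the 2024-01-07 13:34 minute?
3

To count unique event types:

1. Filter events in the minute starting at 2024-01-07 13:34
2. Extract event types from matching entries
3. Count unique types: 3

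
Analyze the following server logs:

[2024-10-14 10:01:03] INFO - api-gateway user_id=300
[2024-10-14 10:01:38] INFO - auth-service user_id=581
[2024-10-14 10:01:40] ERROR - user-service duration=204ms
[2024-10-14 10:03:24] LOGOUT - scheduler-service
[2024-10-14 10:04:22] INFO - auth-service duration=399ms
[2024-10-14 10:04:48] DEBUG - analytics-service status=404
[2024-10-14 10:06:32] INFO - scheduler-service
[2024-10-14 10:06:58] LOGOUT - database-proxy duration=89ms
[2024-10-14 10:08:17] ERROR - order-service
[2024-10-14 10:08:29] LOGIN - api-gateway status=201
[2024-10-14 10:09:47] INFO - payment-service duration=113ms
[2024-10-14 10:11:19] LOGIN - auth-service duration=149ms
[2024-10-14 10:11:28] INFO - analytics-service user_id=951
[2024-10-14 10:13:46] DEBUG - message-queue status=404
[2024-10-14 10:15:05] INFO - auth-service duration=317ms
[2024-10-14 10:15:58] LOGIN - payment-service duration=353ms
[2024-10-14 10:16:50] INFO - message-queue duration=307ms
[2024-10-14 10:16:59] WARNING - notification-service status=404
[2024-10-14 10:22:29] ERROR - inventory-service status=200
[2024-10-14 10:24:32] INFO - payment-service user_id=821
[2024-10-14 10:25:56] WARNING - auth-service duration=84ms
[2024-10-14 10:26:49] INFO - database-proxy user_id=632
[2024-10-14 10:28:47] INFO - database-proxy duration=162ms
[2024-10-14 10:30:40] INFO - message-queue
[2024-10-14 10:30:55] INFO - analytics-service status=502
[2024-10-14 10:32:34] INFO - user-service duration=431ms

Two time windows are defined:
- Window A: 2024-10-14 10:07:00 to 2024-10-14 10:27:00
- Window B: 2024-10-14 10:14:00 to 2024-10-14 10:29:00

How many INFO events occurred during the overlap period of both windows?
4

To find overlap events:

1. Window A: 2024-10-14 10:07:00 to 2024-10-14 10:27:00
2. Window B: 2024-10-14 10:14:00 to 2024-10-14 10:29:00
3. Overlap period: 2024-10-14 10:14:00 to 2024-10-14 10:27:00
4. Count INFO events in overlap: 4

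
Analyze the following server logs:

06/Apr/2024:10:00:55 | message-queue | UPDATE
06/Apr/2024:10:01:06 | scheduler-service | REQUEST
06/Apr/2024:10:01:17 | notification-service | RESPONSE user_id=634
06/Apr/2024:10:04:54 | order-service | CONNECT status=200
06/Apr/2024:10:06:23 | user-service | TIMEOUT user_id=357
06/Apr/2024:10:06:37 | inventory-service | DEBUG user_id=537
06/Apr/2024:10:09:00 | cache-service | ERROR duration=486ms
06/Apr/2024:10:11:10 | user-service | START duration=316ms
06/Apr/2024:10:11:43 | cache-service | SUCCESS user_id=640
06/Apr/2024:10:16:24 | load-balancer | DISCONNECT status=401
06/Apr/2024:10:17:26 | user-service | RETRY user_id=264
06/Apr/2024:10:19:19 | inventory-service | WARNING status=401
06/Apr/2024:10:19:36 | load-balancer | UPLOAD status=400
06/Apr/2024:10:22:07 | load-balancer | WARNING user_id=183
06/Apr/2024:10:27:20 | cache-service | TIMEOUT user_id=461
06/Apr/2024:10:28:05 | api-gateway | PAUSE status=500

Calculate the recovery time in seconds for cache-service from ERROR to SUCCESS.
163

To calculate recovery time:

1. Find ERROR event for cache-service: 06/Apr/2024:10:09:00
2. Find next SUCCESS event for cache-service: 06/Apr/2024:10:11:43
3. Recovery time: 06/Apr/2024:10:11:43 - 06/Apr/2024:10:09:00 = 163 seconds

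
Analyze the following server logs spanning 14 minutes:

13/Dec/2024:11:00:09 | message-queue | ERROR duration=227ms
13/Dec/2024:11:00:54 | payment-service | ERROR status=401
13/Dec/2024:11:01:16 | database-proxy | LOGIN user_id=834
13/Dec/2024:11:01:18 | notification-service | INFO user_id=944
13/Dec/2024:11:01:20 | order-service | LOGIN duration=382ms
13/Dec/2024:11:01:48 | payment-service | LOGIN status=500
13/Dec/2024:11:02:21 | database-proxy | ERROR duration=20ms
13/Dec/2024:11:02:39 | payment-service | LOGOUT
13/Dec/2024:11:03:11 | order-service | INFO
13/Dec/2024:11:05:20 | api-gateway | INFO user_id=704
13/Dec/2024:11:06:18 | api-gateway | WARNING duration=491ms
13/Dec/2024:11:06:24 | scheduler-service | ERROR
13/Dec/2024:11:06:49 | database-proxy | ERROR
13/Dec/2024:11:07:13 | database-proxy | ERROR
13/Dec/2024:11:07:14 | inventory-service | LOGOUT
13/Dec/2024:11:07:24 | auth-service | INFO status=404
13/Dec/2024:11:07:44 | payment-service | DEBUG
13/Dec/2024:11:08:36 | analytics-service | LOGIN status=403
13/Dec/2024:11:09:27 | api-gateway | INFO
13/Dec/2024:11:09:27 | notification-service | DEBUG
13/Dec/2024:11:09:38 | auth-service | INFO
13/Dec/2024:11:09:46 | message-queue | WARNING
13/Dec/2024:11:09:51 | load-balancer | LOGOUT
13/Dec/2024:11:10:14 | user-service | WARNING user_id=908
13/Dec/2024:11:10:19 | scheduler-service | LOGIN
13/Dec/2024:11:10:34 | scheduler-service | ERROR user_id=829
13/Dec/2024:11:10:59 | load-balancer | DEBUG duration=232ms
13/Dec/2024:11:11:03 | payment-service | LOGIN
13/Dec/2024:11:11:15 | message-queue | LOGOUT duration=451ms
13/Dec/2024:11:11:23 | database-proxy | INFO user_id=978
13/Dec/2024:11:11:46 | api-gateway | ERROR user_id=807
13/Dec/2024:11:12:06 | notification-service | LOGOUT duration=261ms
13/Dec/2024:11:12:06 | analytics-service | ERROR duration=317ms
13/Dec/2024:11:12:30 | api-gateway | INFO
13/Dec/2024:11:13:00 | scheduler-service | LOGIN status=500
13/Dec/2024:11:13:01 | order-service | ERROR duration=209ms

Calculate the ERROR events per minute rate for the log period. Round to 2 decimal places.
0.71

To calculate the rate:

1. Count total ERROR events: 10
2. Total time period: 14 minutes
3. Rate = 10 / 14 = 0.71 events per minute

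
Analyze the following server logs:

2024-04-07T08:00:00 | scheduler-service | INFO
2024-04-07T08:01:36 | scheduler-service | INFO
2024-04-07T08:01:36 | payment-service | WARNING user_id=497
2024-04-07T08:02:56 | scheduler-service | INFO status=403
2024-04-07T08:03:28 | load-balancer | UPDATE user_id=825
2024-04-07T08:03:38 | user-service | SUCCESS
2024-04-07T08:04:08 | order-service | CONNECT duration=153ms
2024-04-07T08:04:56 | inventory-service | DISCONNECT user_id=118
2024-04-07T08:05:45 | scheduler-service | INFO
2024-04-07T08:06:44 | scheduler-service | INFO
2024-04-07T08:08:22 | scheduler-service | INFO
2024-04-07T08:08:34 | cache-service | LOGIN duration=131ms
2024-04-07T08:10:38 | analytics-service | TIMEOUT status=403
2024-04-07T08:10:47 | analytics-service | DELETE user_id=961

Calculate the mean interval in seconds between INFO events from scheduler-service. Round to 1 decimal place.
100.4

To calculate average interval:

1. Find all INFO events for scheduler-service in order
2. Calculate time gaps between consecutive events
3. Compute mean of gaps: 502 / 5 = 100.4 seconds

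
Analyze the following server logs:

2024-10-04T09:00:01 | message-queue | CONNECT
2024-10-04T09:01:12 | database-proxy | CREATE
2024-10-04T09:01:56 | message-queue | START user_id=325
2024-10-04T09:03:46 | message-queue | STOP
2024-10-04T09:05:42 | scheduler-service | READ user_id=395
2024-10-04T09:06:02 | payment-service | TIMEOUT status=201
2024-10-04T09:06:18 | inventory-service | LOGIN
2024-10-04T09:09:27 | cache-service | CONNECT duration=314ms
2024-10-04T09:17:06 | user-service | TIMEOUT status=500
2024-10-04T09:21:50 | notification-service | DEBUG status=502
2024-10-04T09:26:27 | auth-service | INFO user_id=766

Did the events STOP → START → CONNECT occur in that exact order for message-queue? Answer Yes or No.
No

To verify sequence order:

1. Find all events in sequence STOP → START → CONNECT for message-queue
2. Extract their timestamps
3. Check if timestamps are in ascending order
4. Result: No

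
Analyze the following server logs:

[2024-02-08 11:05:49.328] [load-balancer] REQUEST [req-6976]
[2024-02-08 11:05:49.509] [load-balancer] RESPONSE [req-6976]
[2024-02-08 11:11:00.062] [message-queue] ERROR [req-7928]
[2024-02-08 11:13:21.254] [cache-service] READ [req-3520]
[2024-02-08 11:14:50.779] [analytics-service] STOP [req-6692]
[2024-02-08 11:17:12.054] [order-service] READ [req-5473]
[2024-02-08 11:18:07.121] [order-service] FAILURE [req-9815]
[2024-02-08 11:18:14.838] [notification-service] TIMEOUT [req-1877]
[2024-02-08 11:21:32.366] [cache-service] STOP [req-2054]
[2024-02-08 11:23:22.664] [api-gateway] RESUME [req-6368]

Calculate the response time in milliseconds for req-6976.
181

To calculate latency:

1. Find REQUEST with id req-6976: 2024-02-08 11:05:49.328
2. Find RESPONSE with id req-6976: 2024-02-08 11:05:49.509
3. Latency: 2024-02-08 11:05:49.509 - 2024-02-08 11:05:49.328 = 181ms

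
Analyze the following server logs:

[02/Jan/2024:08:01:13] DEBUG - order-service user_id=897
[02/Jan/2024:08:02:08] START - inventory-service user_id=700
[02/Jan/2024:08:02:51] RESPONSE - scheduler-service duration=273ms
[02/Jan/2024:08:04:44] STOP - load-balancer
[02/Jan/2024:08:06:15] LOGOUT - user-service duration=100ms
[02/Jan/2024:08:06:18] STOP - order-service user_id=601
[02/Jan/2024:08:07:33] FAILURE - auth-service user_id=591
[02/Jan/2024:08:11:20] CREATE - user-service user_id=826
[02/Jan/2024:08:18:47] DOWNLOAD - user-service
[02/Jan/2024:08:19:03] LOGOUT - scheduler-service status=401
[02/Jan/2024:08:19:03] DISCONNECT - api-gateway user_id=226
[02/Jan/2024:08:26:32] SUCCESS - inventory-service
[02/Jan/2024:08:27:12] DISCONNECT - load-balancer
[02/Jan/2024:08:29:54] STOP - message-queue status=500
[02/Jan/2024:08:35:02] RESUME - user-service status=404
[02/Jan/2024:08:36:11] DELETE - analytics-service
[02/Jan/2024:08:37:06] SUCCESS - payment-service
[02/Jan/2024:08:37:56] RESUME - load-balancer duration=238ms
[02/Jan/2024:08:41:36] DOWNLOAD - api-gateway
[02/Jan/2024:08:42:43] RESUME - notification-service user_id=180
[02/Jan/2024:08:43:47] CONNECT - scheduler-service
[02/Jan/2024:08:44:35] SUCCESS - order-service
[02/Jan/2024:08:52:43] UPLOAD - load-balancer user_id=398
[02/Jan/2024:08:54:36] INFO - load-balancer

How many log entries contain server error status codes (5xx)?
1

To find matching entries:

1. Pattern to match: server error status codes (5xx)
2. Scan each log entry for the pattern
3. Count matches: 1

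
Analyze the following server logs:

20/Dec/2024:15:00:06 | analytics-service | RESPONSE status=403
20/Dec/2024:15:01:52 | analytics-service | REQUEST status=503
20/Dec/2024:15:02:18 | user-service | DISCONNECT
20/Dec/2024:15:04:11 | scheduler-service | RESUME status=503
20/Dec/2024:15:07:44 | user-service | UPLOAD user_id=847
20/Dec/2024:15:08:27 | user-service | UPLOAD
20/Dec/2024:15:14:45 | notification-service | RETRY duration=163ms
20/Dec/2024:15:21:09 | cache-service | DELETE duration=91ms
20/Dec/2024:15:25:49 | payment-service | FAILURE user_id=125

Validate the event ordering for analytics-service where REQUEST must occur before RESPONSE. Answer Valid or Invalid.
Invalid

To validate ordering:

1. Required order: REQUEST → RESPONSE
2. Rule: REQUEST must occur before RESPONSE
3. Check actual order of events for analytics-service
4. Result: Invalid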